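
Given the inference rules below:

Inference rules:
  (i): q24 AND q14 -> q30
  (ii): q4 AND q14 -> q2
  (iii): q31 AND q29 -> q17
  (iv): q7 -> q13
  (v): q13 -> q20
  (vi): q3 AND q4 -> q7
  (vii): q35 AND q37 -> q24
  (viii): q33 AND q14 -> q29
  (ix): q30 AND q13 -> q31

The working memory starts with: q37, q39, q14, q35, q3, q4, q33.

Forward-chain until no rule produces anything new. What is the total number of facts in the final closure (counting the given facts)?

16

Round 1 — (ii), (vi), (vii), (viii), derive q2, q7, q24, q29.
Round 2 — (i), (iv), derive q30, q13.
Round 3 — (v), (ix), derive q20, q31.
Round 4 — (iii), derive q17.
Closure: {q13, q14, q17, q2, q20, q24, q29, q3, q30, q31, q33, q35, q37, q39, q4, q7} — 16 facts.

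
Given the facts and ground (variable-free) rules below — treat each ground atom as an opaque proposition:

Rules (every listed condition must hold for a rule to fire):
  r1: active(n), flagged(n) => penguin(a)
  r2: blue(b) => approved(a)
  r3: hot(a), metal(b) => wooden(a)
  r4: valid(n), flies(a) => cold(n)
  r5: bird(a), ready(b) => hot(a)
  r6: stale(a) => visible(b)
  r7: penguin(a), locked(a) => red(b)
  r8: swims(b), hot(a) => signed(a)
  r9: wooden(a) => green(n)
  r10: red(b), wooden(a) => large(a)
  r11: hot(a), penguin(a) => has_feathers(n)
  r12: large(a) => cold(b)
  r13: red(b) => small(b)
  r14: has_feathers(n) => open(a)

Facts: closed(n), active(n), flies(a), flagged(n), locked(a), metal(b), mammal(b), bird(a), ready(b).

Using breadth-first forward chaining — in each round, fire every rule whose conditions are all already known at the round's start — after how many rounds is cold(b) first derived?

4

Round 1 fires r1, r5, giving penguin(a), hot(a).
Round 2 fires r3, r7, r11, giving wooden(a), red(b), has_feathers(n).
Round 3 fires r9, r10, r13, r14, giving green(n), large(a), small(b), open(a).
Round 4 fires r12, giving cold(b).
cold(b) first appears in round 4.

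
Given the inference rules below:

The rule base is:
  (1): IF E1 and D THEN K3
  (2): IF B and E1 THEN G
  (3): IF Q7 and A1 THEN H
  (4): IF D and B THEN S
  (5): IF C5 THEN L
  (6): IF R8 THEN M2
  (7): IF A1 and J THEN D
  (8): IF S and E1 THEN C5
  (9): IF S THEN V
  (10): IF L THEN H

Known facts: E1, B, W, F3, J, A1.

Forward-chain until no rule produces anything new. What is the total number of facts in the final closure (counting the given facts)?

Round 1 — (2), (7), derive G, D.
Round 2 — (1), (4), derive K3, S.
Round 3 — (8), (9), derive C5, V.
Round 4 — (5), derive L.
Round 5 — (10), derive H.
Closure: {A1, B, C5, D, E1, F3, G, H, J, K3, L, S, V, W} — 14 facts.

14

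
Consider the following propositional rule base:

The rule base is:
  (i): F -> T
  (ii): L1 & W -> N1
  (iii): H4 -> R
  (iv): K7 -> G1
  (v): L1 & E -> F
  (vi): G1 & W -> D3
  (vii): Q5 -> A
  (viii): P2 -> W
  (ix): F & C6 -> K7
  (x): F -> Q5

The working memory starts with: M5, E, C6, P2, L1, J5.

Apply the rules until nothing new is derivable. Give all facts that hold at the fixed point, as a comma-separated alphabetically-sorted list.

Round 1 — (v), (viii), derive F, W.
Round 2 — (i), (ii), (ix), (x), derive T, N1, K7, Q5.
Round 3 — (iv), (vii), derive G1, A.
Round 4 — (vi), derive D3.

A, C6, D3, E, F, G1, J5, K7, L1, M5, N1, P2, Q5, T, W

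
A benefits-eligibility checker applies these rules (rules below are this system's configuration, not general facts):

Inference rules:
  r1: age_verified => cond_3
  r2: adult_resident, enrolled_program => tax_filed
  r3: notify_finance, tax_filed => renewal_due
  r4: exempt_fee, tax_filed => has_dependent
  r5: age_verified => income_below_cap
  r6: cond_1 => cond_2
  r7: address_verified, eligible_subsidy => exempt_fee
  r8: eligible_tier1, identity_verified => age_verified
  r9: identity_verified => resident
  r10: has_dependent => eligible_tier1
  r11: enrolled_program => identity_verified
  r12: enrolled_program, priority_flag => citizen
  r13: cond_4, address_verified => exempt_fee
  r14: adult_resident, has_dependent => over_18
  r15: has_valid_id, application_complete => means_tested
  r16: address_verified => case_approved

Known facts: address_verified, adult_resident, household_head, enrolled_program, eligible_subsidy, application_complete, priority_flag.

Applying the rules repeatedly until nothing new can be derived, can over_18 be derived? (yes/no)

yes

Round 1 fires r2, r7, r11, r12, r16, giving tax_filed, exempt_fee, identity_verified, citizen, case_approved.
Round 2 fires r4, r9, giving has_dependent, resident.
Round 3 fires r10, r14, giving eligible_tier1, over_18.
Round 4 fires r8, giving age_verified.
Round 5 fires r1, r5, giving cond_3, income_below_cap.
over_18 appears in round 3, so it is derivable.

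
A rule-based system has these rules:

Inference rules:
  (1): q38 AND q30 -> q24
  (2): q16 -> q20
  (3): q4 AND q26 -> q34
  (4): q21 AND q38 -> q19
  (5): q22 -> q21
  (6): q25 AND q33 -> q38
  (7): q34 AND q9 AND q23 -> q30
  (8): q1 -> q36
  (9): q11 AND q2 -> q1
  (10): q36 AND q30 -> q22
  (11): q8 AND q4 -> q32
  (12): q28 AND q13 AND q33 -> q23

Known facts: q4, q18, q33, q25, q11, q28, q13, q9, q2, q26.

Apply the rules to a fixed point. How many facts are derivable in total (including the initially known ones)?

Round 1: (3) [q4 AND q26 -> q34]; (6) [q25 AND q33 -> q38]; (9) [q11 AND q2 -> q1]; (12) [q28 AND q13 AND q33 -> q23]. Adds q34, q38, q1, q23.
Round 2: (7) [q34 AND q9 AND q23 -> q30]; (8) [q1 -> q36]. Adds q30, q36.
Round 3: (1) [q38 AND q30 -> q24]; (10) [q36 AND q30 -> q22]. Adds q24, q22.
Round 4: (5) [q22 -> q21]. Adds q21.
Round 5: (4) [q21 AND q38 -> q19]. Adds q19.
Closure: {q1, q11, q13, q18, q19, q2, q21, q22, q23, q24, q25, q26, q28, q30, q33, q34, q36, q38, q4, q9} — 20 facts.

20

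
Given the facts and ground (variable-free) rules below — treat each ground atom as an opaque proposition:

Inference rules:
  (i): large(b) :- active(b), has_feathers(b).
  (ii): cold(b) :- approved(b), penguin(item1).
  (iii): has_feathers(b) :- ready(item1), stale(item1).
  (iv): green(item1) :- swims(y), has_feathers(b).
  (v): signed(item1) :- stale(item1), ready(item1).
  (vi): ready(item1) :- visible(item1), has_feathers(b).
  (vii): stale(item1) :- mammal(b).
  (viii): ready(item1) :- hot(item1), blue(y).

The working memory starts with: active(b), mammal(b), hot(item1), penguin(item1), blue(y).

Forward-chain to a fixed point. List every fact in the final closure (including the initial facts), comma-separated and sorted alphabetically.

active(b), blue(y), has_feathers(b), hot(item1), large(b), mammal(b), penguin(item1), ready(item1), signed(item1), stale(item1)

Round 1: (vii) [stale(item1) :- mammal(b).]; (viii) [ready(item1) :- hot(item1), blue(y).]. Adds stale(item1), ready(item1).
Round 2: (iii) [has_feathers(b) :- ready(item1), stale(item1).]; (v) [signed(item1) :- stale(item1), ready(item1).]. Adds has_feathers(b), signed(item1).
Round 3: (i) [large(b) :- active(b), has_feathers(b).]. Adds large(b).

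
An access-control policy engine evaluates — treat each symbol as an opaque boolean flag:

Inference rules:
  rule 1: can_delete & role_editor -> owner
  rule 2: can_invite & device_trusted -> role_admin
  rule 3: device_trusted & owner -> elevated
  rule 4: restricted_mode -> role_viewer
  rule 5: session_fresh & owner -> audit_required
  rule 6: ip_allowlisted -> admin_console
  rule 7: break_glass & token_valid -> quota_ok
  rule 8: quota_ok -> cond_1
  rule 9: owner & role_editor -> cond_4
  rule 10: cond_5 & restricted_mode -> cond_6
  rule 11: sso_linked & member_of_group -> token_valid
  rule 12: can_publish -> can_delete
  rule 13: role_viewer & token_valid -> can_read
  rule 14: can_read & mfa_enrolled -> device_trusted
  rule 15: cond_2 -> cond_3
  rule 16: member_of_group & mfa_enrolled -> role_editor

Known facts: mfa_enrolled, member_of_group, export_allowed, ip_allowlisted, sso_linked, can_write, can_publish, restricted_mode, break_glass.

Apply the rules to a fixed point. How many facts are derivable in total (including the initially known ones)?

Round 1 — rule 4, rule 6, rule 11, rule 12, rule 16, derive role_viewer, admin_console, token_valid, can_delete, role_editor.
Round 2 — rule 1, rule 7, rule 13, derive owner, quota_ok, can_read.
Round 3 — rule 8, rule 9, rule 14, derive cond_1, cond_4, device_trusted.
Round 4 — rule 3, derive elevated.
Closure: {admin_console, break_glass, can_delete, can_publish, can_read, can_write, cond_1, cond_4, device_trusted, elevated, export_allowed, ip_allowlisted, member_of_group, mfa_enrolled, owner, quota_ok, restricted_mode, role_editor, role_viewer, sso_linked, token_valid} — 21 facts.

21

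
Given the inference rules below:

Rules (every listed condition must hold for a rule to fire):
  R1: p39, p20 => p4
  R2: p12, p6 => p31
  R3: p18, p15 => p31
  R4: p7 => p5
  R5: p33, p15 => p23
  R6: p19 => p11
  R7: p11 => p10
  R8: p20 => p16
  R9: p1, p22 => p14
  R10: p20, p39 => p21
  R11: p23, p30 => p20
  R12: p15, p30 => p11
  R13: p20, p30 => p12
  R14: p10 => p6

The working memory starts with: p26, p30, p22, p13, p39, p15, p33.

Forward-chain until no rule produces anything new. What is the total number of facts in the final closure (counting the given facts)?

Round 1 fires R5, R12, giving p23, p11.
Round 2 fires R7, R11, giving p10, p20.
Round 3 fires R1, R8, R10, R13, R14, giving p4, p16, p21, p12, p6.
Round 4 fires R2, giving p31.
Closure: {p10, p11, p12, p13, p15, p16, p20, p21, p22, p23, p26, p30, p31, p33, p39, p4, p6} — 17 facts.

17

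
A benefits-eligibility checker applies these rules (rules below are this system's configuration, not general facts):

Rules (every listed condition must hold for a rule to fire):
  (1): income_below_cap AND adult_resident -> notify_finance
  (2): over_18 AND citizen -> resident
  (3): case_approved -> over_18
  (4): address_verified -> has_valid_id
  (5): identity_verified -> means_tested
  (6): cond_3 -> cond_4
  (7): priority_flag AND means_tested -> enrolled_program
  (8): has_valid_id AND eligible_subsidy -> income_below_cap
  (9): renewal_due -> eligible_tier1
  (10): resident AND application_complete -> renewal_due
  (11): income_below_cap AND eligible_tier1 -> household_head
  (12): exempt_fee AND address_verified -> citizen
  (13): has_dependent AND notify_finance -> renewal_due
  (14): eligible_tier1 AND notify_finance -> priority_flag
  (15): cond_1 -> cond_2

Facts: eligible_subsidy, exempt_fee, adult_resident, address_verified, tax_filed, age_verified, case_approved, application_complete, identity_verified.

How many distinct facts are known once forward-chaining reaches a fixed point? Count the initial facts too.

21

Round 1 fires (3), (4), (5), (12), giving over_18, has_valid_id, means_tested, citizen.
Round 2 fires (2), (8), giving resident, income_below_cap.
Round 3 fires (1), (10), giving notify_finance, renewal_due.
Round 4 fires (9), giving eligible_tier1.
Round 5 fires (11), (14), giving household_head, priority_flag.
Round 6 fires (7), giving enrolled_program.
Closure: {address_verified, adult_resident, age_verified, application_complete, case_approved, citizen, eligible_subsidy, eligible_tier1, enrolled_program, exempt_fee, has_valid_id, household_head, identity_verified, income_below_cap, means_tested, notify_finance, over_18, priority_flag, renewal_due, resident, tax_filed} — 21 facts.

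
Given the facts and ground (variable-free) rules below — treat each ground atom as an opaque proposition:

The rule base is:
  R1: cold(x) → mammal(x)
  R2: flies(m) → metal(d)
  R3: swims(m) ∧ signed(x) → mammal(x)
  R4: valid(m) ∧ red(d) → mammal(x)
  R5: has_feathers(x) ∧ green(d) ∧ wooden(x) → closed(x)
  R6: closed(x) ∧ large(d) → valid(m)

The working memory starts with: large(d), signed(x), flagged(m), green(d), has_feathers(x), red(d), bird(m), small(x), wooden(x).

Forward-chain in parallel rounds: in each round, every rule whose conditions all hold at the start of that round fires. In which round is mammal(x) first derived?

3

[1] R5 [has_feathers(x) ∧ green(d) ∧ wooden(x) → closed(x)]. ⇒ new: closed(x).
[2] R6 [closed(x) ∧ large(d) → valid(m)]. ⇒ new: valid(m).
[3] R4 [valid(m) ∧ red(d) → mammal(x)]. ⇒ new: mammal(x).
mammal(x) first appears in round 3.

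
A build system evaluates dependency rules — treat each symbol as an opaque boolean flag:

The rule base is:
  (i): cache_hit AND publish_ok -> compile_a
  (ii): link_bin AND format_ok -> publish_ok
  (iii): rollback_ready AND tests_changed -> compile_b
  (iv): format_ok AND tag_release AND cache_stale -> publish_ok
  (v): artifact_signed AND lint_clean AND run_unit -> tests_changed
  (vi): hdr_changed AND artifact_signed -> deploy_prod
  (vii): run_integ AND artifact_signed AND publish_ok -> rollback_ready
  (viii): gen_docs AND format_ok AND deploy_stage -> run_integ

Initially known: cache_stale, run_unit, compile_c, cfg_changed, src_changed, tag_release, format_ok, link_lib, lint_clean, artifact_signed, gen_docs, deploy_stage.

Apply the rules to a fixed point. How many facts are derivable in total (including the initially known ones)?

17

[1] (iv) [format_ok AND tag_release AND cache_stale -> publish_ok]; (v) [artifact_signed AND lint_clean AND run_unit -> tests_changed]; (viii) [gen_docs AND format_ok AND deploy_stage -> run_integ]. ⇒ new: publish_ok, tests_changed, run_integ.
[2] (vii) [run_integ AND artifact_signed AND publish_ok -> rollback_ready]. ⇒ new: rollback_ready.
[3] (iii) [rollback_ready AND tests_changed -> compile_b]. ⇒ new: compile_b.
Closure: {artifact_signed, cache_stale, cfg_changed, compile_b, compile_c, deploy_stage, format_ok, gen_docs, link_lib, lint_clean, publish_ok, rollback_ready, run_integ, run_unit, src_changed, tag_release, tests_changed} — 17 facts.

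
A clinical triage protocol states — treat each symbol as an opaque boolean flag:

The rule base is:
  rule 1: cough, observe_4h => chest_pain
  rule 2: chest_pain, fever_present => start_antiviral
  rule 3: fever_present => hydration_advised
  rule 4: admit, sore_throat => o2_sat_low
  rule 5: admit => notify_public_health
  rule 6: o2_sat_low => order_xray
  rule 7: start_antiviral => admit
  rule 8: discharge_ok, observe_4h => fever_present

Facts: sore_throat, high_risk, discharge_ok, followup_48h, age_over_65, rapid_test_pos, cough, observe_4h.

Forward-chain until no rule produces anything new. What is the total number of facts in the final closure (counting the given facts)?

Round 1 fires rule 1, rule 8, giving chest_pain, fever_present.
Round 2 fires rule 2, rule 3, giving start_antiviral, hydration_advised.
Round 3 fires rule 7, giving admit.
Round 4 fires rule 4, rule 5, giving o2_sat_low, notify_public_health.
Round 5 fires rule 6, giving order_xray.
Closure: {admit, age_over_65, chest_pain, cough, discharge_ok, fever_present, followup_48h, high_risk, hydration_advised, notify_public_health, o2_sat_low, observe_4h, order_xray, rapid_test_pos, sore_throat, start_antiviral} — 16 facts.

16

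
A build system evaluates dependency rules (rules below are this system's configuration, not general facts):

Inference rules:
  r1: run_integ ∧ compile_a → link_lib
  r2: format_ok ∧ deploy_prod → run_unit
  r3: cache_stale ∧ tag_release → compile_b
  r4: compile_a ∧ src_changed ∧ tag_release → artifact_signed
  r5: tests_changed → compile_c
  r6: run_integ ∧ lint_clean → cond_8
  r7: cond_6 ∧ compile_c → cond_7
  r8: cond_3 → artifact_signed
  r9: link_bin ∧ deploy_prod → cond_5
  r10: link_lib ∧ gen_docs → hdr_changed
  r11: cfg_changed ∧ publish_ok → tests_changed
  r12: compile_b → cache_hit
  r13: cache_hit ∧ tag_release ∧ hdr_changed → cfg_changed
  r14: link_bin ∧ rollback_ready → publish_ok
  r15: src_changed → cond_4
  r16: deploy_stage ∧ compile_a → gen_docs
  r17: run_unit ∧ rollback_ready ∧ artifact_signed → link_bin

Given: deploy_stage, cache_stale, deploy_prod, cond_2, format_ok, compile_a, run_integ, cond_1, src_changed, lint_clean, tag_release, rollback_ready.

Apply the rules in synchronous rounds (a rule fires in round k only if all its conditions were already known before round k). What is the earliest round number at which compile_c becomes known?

5

Round 1 fires r1, r2, r3, r4, r6, r15, r16, giving link_lib, run_unit, compile_b, artifact_signed, cond_8, cond_4, gen_docs.
Round 2 fires r10, r12, r17, giving hdr_changed, cache_hit, link_bin.
Round 3 fires r9, r13, r14, giving cond_5, cfg_changed, publish_ok.
Round 4 fires r11, giving tests_changed.
Round 5 fires r5, giving compile_c.
compile_c first appears in round 5.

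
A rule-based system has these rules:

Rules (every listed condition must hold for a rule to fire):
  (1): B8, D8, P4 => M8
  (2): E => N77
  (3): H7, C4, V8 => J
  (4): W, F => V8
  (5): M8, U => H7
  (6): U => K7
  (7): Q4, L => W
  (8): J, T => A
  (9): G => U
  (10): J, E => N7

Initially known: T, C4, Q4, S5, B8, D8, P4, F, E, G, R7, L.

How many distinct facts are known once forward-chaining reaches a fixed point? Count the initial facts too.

22

Round 1 fires (1), (2), (7), (9), giving M8, N77, W, U.
Round 2 fires (4), (5), (6), giving V8, H7, K7.
Round 3 fires (3), giving J.
Round 4 fires (8), (10), giving A, N7.
Closure: {A, B8, C4, D8, E, F, G, H7, J, K7, L, M8, N7, N77, P4, Q4, R7, S5, T, U, V8, W} — 22 facts.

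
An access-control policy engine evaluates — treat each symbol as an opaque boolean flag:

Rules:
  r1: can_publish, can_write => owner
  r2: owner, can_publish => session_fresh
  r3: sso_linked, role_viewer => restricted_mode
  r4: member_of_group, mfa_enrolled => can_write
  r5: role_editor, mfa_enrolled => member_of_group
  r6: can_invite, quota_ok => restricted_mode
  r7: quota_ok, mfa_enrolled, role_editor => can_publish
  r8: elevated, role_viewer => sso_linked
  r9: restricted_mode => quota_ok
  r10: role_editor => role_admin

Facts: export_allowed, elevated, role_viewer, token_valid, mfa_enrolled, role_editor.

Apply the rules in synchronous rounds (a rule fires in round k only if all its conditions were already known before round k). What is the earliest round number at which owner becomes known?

[1] r5 [role_editor, mfa_enrolled => member_of_group]; r8 [elevated, role_viewer => sso_linked]; r10 [role_editor => role_admin]. ⇒ new: member_of_group, sso_linked, role_admin.
[2] r3 [sso_linked, role_viewer => restricted_mode]; r4 [member_of_group, mfa_enrolled => can_write]. ⇒ new: restricted_mode, can_write.
[3] r9 [restricted_mode => quota_ok]. ⇒ new: quota_ok.
[4] r7 [quota_ok, mfa_enrolled, role_editor => can_publish]. ⇒ new: can_publish.
[5] r1 [can_publish, can_write => owner]. ⇒ new: owner.
owner first appears in round 5.

5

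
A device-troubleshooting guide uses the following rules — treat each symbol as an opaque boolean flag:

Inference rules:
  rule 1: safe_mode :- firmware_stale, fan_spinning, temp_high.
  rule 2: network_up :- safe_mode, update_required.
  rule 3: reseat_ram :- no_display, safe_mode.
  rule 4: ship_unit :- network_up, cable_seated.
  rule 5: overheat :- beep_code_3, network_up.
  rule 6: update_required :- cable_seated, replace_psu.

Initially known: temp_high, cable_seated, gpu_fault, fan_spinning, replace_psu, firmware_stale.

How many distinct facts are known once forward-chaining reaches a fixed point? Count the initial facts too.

Round 1: rule 1 [safe_mode :- firmware_stale, fan_spinning, temp_high.]; rule 6 [update_required :- cable_seated, replace_psu.]. New: safe_mode, update_required.
Round 2: rule 2 [network_up :- safe_mode, update_required.]. New: network_up.
Round 3: rule 4 [ship_unit :- network_up, cable_seated.]. New: ship_unit.
Closure: {cable_seated, fan_spinning, firmware_stale, gpu_fault, network_up, replace_psu, safe_mode, ship_unit, temp_high, update_required} — 10 facts.

10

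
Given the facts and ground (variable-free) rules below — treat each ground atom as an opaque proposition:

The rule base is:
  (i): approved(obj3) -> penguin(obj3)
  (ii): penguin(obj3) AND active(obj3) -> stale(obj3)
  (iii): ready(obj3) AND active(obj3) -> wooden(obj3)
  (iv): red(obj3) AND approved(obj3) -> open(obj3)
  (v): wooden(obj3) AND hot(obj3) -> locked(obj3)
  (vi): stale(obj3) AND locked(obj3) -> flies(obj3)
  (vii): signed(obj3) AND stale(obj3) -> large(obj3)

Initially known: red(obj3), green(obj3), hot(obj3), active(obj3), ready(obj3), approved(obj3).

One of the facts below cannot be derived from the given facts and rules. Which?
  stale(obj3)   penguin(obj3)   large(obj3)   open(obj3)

large(obj3)

Round 1 fires (i), (iii), (iv), giving penguin(obj3), wooden(obj3), open(obj3).
Round 2 fires (ii), (v), giving stale(obj3), locked(obj3).
Round 3 fires (vi), giving flies(obj3).
Derived: penguin(obj3) (round 1), open(obj3) (round 1), stale(obj3) (round 2). large(obj3) never appears in any round.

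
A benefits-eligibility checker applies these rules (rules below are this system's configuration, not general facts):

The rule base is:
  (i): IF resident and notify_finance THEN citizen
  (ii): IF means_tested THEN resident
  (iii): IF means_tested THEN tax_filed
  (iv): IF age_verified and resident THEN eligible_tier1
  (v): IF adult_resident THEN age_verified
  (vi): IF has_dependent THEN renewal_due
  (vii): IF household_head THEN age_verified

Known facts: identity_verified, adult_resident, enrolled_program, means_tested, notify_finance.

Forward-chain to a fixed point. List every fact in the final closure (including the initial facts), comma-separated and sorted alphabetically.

adult_resident, age_verified, citizen, eligible_tier1, enrolled_program, identity_verified, means_tested, notify_finance, resident, tax_filed

Round 1: (ii) [IF means_tested THEN resident]; (iii) [IF means_tested THEN tax_filed]; (v) [IF adult_resident THEN age_verified]. New: resident, tax_filed, age_verified.
Round 2: (i) [IF resident and notify_finance THEN citizen]; (iv) [IF age_verified and resident THEN eligible_tier1]. New: citizen, eligible_tier1.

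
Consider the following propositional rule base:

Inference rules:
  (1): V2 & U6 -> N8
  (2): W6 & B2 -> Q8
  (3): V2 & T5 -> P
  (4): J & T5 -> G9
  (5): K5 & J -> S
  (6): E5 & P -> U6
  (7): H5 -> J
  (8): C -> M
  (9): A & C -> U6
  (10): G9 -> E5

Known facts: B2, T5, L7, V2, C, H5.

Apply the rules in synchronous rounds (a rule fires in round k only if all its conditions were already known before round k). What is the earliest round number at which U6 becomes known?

Round 1: (3) [V2 & T5 -> P]; (7) [H5 -> J]; (8) [C -> M]. Adds P, J, M.
Round 2: (4) [J & T5 -> G9]. Adds G9.
Round 3: (10) [G9 -> E5]. Adds E5.
Round 4: (6) [E5 & P -> U6]. Adds U6.
U6 first appears in round 4.

4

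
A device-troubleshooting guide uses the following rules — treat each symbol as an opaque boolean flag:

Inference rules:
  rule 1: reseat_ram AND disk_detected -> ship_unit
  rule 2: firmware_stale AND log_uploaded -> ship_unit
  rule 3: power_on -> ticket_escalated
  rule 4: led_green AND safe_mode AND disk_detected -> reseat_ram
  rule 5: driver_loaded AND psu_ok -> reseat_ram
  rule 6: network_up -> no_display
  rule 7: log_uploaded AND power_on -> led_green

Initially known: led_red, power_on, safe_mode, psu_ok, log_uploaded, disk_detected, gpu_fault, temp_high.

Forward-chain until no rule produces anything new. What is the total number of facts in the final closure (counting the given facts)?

12

Round 1: rule 3 [power_on -> ticket_escalated]; rule 7 [log_uploaded AND power_on -> led_green]. Adds ticket_escalated, led_green.
Round 2: rule 4 [led_green AND safe_mode AND disk_detected -> reseat_ram]. Adds reseat_ram.
Round 3: rule 1 [reseat_ram AND disk_detected -> ship_unit]. Adds ship_unit.
Closure: {disk_detected, gpu_fault, led_green, led_red, log_uploaded, power_on, psu_ok, reseat_ram, safe_mode, ship_unit, temp_high, ticket_escalated} — 12 facts.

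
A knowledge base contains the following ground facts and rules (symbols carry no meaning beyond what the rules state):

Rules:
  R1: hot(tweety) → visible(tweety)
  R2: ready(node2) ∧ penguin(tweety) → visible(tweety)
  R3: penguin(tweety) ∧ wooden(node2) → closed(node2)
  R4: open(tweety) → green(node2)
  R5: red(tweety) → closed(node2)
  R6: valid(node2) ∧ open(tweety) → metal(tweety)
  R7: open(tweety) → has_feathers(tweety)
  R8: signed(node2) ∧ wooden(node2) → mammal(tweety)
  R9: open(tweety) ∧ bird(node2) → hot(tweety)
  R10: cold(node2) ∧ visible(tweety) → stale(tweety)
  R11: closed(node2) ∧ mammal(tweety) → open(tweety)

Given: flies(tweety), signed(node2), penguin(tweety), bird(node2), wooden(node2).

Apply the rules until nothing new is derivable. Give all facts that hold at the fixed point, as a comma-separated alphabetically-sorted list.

bird(node2), closed(node2), flies(tweety), green(node2), has_feathers(tweety), hot(tweety), mammal(tweety), open(tweety), penguin(tweety), signed(node2), visible(tweety), wooden(node2)

Round 1 — R3, R8, derive closed(node2), mammal(tweety).
Round 2 — R11, derive open(tweety).
Round 3 — R4, R7, R9, derive green(node2), has_feathers(tweety), hot(tweety).
Round 4 — R1, derive visible(tweety).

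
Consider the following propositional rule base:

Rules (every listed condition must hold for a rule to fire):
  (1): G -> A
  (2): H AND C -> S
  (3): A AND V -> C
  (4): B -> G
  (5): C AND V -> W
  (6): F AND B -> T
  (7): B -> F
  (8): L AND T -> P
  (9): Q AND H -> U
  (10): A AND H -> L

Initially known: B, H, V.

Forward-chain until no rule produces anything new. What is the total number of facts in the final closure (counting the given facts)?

12

Round 1: (4) [B -> G]; (7) [B -> F]. New: G, F.
Round 2: (1) [G -> A]; (6) [F AND B -> T]. New: A, T.
Round 3: (3) [A AND V -> C]; (10) [A AND H -> L]. New: C, L.
Round 4: (2) [H AND C -> S]; (5) [C AND V -> W]; (8) [L AND T -> P]. New: S, W, P.
Closure: {A, B, C, F, G, H, L, P, S, T, V, W} — 12 facts.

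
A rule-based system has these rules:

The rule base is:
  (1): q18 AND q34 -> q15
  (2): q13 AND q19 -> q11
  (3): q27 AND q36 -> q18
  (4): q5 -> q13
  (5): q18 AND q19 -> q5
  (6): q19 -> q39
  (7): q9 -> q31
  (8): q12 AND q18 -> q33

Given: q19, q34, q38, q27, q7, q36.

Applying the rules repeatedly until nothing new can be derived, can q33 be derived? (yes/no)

[1] (3) [q27 AND q36 -> q18]; (6) [q19 -> q39]. ⇒ new: q18, q39.
[2] (1) [q18 AND q34 -> q15]; (5) [q18 AND q19 -> q5]. ⇒ new: q15, q5.
[3] (4) [q5 -> q13]. ⇒ new: q13.
[4] (2) [q13 AND q19 -> q11]. ⇒ new: q11.
Fixed point reached. q33 is concluded only by (8); (8) needs q12 (never derived).

no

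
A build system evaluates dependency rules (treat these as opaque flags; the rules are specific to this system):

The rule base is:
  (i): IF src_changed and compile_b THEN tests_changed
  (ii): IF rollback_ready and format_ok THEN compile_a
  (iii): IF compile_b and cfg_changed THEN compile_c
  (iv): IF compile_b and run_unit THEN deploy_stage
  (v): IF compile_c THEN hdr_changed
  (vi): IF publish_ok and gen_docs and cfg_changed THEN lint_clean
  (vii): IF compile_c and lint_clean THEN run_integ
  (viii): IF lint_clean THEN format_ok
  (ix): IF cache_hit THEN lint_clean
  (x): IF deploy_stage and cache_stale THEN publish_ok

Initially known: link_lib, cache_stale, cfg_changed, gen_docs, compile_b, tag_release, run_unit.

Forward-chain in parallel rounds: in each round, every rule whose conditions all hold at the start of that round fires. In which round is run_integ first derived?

[1] (iii) [IF compile_b and cfg_changed THEN compile_c]; (iv) [IF compile_b and run_unit THEN deploy_stage]. ⇒ new: compile_c, deploy_stage.
[2] (v) [IF compile_c THEN hdr_changed]; (x) [IF deploy_stage and cache_stale THEN publish_ok]. ⇒ new: hdr_changed, publish_ok.
[3] (vi) [IF publish_ok and gen_docs and cfg_changed THEN lint_clean]. ⇒ new: lint_clean.
[4] (vii) [IF compile_c and lint_clean THEN run_integ]; (viii) [IF lint_clean THEN format_ok]. ⇒ new: run_integ, format_ok.
run_integ first appears in round 4.

4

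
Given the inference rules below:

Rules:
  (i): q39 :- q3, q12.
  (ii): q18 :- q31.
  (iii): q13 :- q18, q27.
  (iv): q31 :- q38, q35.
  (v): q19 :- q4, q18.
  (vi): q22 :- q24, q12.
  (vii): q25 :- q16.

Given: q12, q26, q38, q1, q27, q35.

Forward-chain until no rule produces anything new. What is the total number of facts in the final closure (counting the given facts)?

9

Round 1: (iv) [q31 :- q38, q35.]. Adds q31.
Round 2: (ii) [q18 :- q31.]. Adds q18.
Round 3: (iii) [q13 :- q18, q27.]. Adds q13.
Closure: {q1, q12, q13, q18, q26, q27, q31, q35, q38} — 9 facts.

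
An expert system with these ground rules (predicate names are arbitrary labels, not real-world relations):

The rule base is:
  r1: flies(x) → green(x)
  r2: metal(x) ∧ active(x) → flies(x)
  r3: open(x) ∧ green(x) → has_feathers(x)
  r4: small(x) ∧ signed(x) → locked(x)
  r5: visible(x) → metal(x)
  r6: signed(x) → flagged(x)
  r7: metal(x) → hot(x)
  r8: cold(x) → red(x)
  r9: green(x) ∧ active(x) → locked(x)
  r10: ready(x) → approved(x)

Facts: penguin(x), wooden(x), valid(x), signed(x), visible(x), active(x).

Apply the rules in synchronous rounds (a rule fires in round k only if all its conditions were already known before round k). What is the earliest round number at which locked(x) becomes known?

4

[1] r5 [visible(x) → metal(x)]; r6 [signed(x) → flagged(x)]. ⇒ new: metal(x), flagged(x).
[2] r2 [metal(x) ∧ active(x) → flies(x)]; r7 [metal(x) → hot(x)]. ⇒ new: flies(x), hot(x).
[3] r1 [flies(x) → green(x)]. ⇒ new: green(x).
[4] r9 [green(x) ∧ active(x) → locked(x)]. ⇒ new: locked(x).
locked(x) first appears in round 4.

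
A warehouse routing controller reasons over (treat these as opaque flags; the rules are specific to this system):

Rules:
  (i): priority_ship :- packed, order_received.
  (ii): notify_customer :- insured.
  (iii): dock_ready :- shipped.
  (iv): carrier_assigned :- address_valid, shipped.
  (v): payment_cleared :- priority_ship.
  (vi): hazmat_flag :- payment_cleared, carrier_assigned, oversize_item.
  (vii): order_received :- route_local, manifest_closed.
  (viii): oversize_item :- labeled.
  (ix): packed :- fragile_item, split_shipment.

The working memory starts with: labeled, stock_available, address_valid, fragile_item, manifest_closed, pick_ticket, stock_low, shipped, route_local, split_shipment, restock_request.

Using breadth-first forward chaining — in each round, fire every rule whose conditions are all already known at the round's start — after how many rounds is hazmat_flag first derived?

[1] (iii) [dock_ready :- shipped.]; (iv) [carrier_assigned :- address_valid, shipped.]; (vii) [order_received :- route_local, manifest_closed.]; (viii) [oversize_item :- labeled.]; (ix) [packed :- fragile_item, split_shipment.]. ⇒ new: dock_ready, carrier_assigned, order_received, oversize_item, packed.
[2] (i) [priority_ship :- packed, order_received.]. ⇒ new: priority_ship.
[3] (v) [payment_cleared :- priority_ship.]. ⇒ new: payment_cleared.
[4] (vi) [hazmat_flag :- payment_cleared, carrier_assigned, oversize_item.]. ⇒ new: hazmat_flag.
hazmat_flag first appears in round 4.

4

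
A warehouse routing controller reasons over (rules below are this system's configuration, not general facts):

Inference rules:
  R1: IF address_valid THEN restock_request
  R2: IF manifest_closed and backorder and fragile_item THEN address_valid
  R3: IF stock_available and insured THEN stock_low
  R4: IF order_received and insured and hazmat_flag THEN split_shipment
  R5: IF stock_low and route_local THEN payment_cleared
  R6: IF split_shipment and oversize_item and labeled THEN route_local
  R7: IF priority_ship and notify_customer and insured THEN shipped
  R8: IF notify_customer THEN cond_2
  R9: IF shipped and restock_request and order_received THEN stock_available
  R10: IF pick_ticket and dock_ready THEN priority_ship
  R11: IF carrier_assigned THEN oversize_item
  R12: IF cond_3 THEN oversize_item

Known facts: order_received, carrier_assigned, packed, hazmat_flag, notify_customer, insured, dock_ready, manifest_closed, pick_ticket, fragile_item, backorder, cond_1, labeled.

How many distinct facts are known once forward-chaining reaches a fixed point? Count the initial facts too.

Round 1 fires R2, R4, R8, R10, R11, giving address_valid, split_shipment, cond_2, priority_ship, oversize_item.
Round 2 fires R1, R6, R7, giving restock_request, route_local, shipped.
Round 3 fires R9, giving stock_available.
Round 4 fires R3, giving stock_low.
Round 5 fires R5, giving payment_cleared.
Closure: {address_valid, backorder, carrier_assigned, cond_1, cond_2, dock_ready, fragile_item, hazmat_flag, insured, labeled, manifest_closed, notify_customer, order_received, oversize_item, packed, payment_cleared, pick_ticket, priority_ship, restock_request, route_local, shipped, split_shipment, stock_available, stock_low} — 24 facts.

24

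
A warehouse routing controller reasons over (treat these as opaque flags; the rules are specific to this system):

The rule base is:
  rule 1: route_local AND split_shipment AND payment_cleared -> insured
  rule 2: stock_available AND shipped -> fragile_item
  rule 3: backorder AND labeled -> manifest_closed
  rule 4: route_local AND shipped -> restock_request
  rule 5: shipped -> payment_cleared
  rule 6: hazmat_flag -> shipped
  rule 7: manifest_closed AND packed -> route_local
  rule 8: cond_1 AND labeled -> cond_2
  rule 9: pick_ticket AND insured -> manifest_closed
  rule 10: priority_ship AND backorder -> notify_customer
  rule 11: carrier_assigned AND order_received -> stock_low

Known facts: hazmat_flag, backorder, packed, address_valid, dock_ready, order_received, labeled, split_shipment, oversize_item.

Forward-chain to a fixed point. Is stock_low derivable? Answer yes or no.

Round 1: rule 3 [backorder AND labeled -> manifest_closed]; rule 6 [hazmat_flag -> shipped]. New: manifest_closed, shipped.
Round 2: rule 5 [shipped -> payment_cleared]; rule 7 [manifest_closed AND packed -> route_local]. New: payment_cleared, route_local.
Round 3: rule 1 [route_local AND split_shipment AND payment_cleared -> insured]; rule 4 [route_local AND shipped -> restock_request]. New: insured, restock_request.
Fixed point reached. stock_low is concluded only by rule 11; rule 11 needs carrier_assigned (never derived).

no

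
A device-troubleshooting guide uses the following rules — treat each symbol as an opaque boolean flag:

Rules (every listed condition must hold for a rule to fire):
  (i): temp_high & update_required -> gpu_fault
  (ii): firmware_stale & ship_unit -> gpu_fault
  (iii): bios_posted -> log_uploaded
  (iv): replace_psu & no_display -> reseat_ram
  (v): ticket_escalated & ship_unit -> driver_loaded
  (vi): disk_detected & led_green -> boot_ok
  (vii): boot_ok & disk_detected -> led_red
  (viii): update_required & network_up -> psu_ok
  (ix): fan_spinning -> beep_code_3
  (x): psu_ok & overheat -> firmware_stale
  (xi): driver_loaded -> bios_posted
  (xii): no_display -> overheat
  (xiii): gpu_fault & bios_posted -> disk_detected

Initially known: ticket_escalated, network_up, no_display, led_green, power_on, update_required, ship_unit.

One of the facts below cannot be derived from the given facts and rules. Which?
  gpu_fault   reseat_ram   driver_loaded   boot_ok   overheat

Round 1: (v) [ticket_escalated & ship_unit -> driver_loaded]; (viii) [update_required & network_up -> psu_ok]; (xii) [no_display -> overheat]. New: driver_loaded, psu_ok, overheat.
Round 2: (x) [psu_ok & overheat -> firmware_stale]; (xi) [driver_loaded -> bios_posted]. New: firmware_stale, bios_posted.
Round 3: (ii) [firmware_stale & ship_unit -> gpu_fault]; (iii) [bios_posted -> log_uploaded]. New: gpu_fault, log_uploaded.
Round 4: (xiii) [gpu_fault & bios_posted -> disk_detected]. New: disk_detected.
Round 5: (vi) [disk_detected & led_green -> boot_ok]. New: boot_ok.
Round 6: (vii) [boot_ok & disk_detected -> led_red]. New: led_red.
Derived: driver_loaded (round 1), gpu_fault (round 3), overheat (round 1), boot_ok (round 5). reseat_ram never appears in any round.

reseat_ram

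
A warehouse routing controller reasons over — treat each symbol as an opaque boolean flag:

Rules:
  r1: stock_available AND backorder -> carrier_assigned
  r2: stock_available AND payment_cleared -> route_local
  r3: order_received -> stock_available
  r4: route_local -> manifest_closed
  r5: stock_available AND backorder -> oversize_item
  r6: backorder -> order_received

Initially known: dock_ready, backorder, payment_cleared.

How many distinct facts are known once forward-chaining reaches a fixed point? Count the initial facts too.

Round 1 — r6, derive order_received.
Round 2 — r3, derive stock_available.
Round 3 — r1, r2, r5, derive carrier_assigned, route_local, oversize_item.
Round 4 — r4, derive manifest_closed.
Closure: {backorder, carrier_assigned, dock_ready, manifest_closed, order_received, oversize_item, payment_cleared, route_local, stock_available} — 9 facts.

9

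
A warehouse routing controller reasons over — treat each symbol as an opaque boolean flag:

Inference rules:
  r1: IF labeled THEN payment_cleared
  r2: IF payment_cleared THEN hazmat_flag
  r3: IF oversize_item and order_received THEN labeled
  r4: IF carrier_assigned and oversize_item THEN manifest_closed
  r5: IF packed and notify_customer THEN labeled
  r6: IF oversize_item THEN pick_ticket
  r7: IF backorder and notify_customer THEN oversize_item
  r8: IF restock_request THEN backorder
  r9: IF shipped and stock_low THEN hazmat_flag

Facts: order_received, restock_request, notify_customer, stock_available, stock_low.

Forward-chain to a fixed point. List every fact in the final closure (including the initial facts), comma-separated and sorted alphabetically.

backorder, hazmat_flag, labeled, notify_customer, order_received, oversize_item, payment_cleared, pick_ticket, restock_request, stock_available, stock_low

[1] r8 [IF restock_request THEN backorder]. ⇒ new: backorder.
[2] r7 [IF backorder and notify_customer THEN oversize_item]. ⇒ new: oversize_item.
[3] r3 [IF oversize_item and order_received THEN labeled]; r6 [IF oversize_item THEN pick_ticket]. ⇒ new: labeled, pick_ticket.
[4] r1 [IF labeled THEN payment_cleared]. ⇒ new: payment_cleared.
[5] r2 [IF payment_cleared THEN hazmat_flag]. ⇒ new: hazmat_flag.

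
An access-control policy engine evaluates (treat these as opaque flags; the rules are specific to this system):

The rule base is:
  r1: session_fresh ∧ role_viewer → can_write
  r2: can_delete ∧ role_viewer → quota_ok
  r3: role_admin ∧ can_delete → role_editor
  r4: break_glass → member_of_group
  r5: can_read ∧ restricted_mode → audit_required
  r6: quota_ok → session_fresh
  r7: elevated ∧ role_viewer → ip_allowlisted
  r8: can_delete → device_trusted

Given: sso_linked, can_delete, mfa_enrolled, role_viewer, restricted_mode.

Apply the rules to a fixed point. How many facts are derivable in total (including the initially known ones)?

Round 1 fires r2, r8, giving quota_ok, device_trusted.
Round 2 fires r6, giving session_fresh.
Round 3 fires r1, giving can_write.
Closure: {can_delete, can_write, device_trusted, mfa_enrolled, quota_ok, restricted_mode, role_viewer, session_fresh, sso_linked} — 9 facts.

9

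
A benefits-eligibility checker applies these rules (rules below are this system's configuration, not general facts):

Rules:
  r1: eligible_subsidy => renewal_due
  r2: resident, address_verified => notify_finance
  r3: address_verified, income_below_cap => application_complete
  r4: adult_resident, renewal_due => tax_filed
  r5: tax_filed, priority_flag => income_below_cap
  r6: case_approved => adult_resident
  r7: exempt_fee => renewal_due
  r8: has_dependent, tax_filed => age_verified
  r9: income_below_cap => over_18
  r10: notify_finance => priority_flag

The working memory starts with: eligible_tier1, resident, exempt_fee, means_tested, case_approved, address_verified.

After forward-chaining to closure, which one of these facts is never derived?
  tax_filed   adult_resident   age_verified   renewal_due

[1] r2 [resident, address_verified => notify_finance]; r6 [case_approved => adult_resident]; r7 [exempt_fee => renewal_due]. ⇒ new: notify_finance, adult_resident, renewal_due.
[2] r4 [adult_resident, renewal_due => tax_filed]; r10 [notify_finance => priority_flag]. ⇒ new: tax_filed, priority_flag.
[3] r5 [tax_filed, priority_flag => income_below_cap]. ⇒ new: income_below_cap.
[4] r3 [address_verified, income_below_cap => application_complete]; r9 [income_below_cap => over_18]. ⇒ new: application_complete, over_18.
Derived: renewal_due (round 1), tax_filed (round 2), adult_resident (round 1). age_verified never appears in any round.

age_verified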